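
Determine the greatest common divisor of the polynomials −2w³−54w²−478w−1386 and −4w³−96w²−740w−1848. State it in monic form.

w²+18w+77

Repeated division with remainder:
  −2w³−54w²−478w−1386 = (1/2)(−4w³−96w²−740w−1848) + (−6w²−108w−462)
  −4w³−96w²−740w−1848 = ((2/3)w+4)(−6w²−108w−462) + (0)
Last nonzero remainder: −6w²−108w−462. Dividing through by −6 gives the monic gcd w²+18w+77.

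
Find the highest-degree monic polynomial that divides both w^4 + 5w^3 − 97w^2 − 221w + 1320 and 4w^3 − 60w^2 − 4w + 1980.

By polynomial division,
  w^4 + 5w^3 − 97w^2 − 221w + 1320 = ((1/4)w + 5)(4w^3 − 60w^2 − 4w + 1980) + (204w^2 − 696w − 8580)
  4w^3 − 60w^2 − 4w + 1980 = ((1/51)w − 197/867)(204w^2 − 696w − 8580) + ((1760/289)w + 8800/289)
  204w^2 − 696w − 8580 = ((14739/440)w − 11271/40)((1760/289)w + 8800/289) + (0)
Last nonzero remainder: (1760/289)w + 8800/289. Dividing through by 1760/289 gives the monic gcd w + 5.

w + 5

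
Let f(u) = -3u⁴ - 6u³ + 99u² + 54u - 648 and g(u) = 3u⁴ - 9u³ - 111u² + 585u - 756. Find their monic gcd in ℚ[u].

u² - 7u + 12

By polynomial division,
  -3u⁴ - 6u³ + 99u² + 54u - 648 = (-1)(3u⁴ - 9u³ - 111u² + 585u - 756) + (-15u³ - 12u² + 639u - 1404)
  3u⁴ - 9u³ - 111u² + 585u - 756 = (-(1/5)u + 19/25)(-15u³ - 12u² + 639u - 1404) + ((648/25)u² - (4536/25)u + 7776/25)
  -15u³ - 12u² + 639u - 1404 = (-(125/216)u - 325/72)((648/25)u² - (4536/25)u + 7776/25) + (0)
Last nonzero remainder: (648/25)u² - (4536/25)u + 7776/25. Dividing through by 648/25 gives the monic gcd u² - 7u + 12.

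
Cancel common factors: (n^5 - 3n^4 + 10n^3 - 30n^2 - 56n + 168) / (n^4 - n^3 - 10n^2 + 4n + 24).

(n^2 + 14)/(n + 2)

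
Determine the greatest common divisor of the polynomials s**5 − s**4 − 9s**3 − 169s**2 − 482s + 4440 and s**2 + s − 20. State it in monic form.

Apply the Euclidean algorithm:
  s**5 − s**4 − 9s**3 − 169s**2 − 482s + 4440 = (s**3 − 2s**2 + 13s − 222)(s**2 + s − 20) + (0)
The last nonzero remainder s**2 + s − 20 is already monic.

s**2 + s − 20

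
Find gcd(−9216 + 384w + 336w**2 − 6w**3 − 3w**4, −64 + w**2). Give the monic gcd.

Repeated division with remainder:
  −3w**4 − 6w**3 + 336w**2 + 384w − 9216 = (−3w**2 − 6w + 144)(w**2 − 64) + (0)
The last nonzero remainder w**2 − 64 is already monic.

−64 + w**2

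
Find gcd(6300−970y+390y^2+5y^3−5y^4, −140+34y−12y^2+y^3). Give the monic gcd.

14−2y+y^2

Apply the Euclidean algorithm:
  −5y^4+5y^3+390y^2−970y+6300 = (−5y−55)(y^3−12y^2+34y−140) + (−100y^2+200y−1400)
  y^3−12y^2+34y−140 = (−(1/100)y+1/10)(−100y^2+200y−1400) + (0)
Last nonzero remainder: −100y^2+200y−1400. Dividing through by −100 gives the monic gcd y^2−2y+14.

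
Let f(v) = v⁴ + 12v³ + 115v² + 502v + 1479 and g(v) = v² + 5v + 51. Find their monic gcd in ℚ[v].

v² + 5v + 51

Euclidean algorithm in ℚ[v]:
  v⁴ + 12v³ + 115v² + 502v + 1479 = (v² + 7v + 29)(v² + 5v + 51) + (0)
The last nonzero remainder v² + 5v + 51 is already monic.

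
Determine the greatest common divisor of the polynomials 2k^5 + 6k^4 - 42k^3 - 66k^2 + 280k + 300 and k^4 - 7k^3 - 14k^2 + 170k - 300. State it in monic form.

k^3 - k^2 - 20k + 50

Repeated division with remainder:
  2k^5 + 6k^4 - 42k^3 - 66k^2 + 280k + 300 = (2k + 20)(k^4 - 7k^3 - 14k^2 + 170k - 300) + (126k^3 - 126k^2 - 2520k + 6300)
  k^4 - 7k^3 - 14k^2 + 170k - 300 = ((1/126)k - 1/21)(126k^3 - 126k^2 - 2520k + 6300) + (0)
Last nonzero remainder: 126k^3 - 126k^2 - 2520k + 6300. Dividing through by 126 gives the monic gcd k^3 - k^2 - 20k + 50.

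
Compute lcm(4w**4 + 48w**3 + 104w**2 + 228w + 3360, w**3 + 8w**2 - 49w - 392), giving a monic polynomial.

Repeated division with remainder:
  4w**4 + 48w**3 + 104w**2 + 228w + 3360 = (4w + 16)(w**3 + 8w**2 - 49w - 392) + (172w**2 + 2580w + 9632)
  w**3 + 8w**2 - 49w - 392 = ((1/172)w - 7/172)(172w**2 + 2580w + 9632) + (0)
Last nonzero remainder: 172w**2 + 2580w + 9632. Dividing through by 172 gives the monic gcd w**2 + 15w + 56.
Then lcm(f, g) = f·g / gcd(f, g); expanding and making the result monic gives the answer.

w**5 + 5w**4 - 58w**3 - 125w**2 + 441w - 5880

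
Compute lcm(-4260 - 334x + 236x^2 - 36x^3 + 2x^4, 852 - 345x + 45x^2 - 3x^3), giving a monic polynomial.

8520 - 1462x - 639x^2 + 190x^3 - 22x^4 + x^5

Repeated division with remainder:
  2x^4 - 36x^3 + 236x^2 - 334x - 4260 = (-(2/3)x + 2)(-3x^3 + 45x^2 - 345x + 852) + (-84x^2 + 924x - 5964)
  -3x^3 + 45x^2 - 345x + 852 = ((1/28)x - 1/7)(-84x^2 + 924x - 5964) + (0)
Last nonzero remainder: -84x^2 + 924x - 5964. Dividing through by -84 gives the monic gcd x^2 - 11x + 71.
Then lcm(f, g) = f·g / gcd(f, g); expanding and making the result monic gives the answer.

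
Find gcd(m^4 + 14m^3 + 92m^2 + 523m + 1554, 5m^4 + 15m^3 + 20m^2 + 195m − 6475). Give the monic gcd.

Apply the Euclidean algorithm:
  m^4 + 14m^3 + 92m^2 + 523m + 1554 = (1/5)(5m^4 + 15m^3 + 20m^2 + 195m − 6475) + (11m^3 + 88m^2 + 484m + 2849)
  5m^4 + 15m^3 + 20m^2 + 195m − 6475 = ((5/11)m − 25/11)(11m^3 + 88m^2 + 484m + 2849) + (0)
Last nonzero remainder: 11m^3 + 88m^2 + 484m + 2849. Dividing through by 11 gives the monic gcd m^3 + 8m^2 + 44m + 259.

m^3 + 8m^2 + 44m + 259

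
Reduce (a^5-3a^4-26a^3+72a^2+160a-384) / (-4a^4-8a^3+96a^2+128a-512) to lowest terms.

(-a^2+a+12)/(4a+16)

Apply the Euclidean algorithm:
  a^5-3a^4-26a^3+72a^2+160a-384 = (-(1/4)a+5/4)(-4a^4-8a^3+96a^2+128a-512) + (8a^3-16a^2-128a+256)
  -4a^4-8a^3+96a^2+128a-512 = (-(1/2)a-2)(8a^3-16a^2-128a+256) + (0)
Last nonzero remainder: 8a^3-16a^2-128a+256. Dividing through by 8 gives the monic gcd a^3-2a^2-16a+32.
Cancel a^3-2a^2-16a+32 from numerator and denominator to get the reduced form.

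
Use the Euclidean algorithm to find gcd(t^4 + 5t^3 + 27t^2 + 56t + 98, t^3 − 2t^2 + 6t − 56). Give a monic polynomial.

t^2 + 2t + 14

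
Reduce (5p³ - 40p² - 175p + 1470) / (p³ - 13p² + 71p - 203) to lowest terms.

(5p² - 5p - 210)/(p² - 6p + 29)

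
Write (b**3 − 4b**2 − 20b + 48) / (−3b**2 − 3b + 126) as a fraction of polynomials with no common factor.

By polynomial division,
  b**3 − 4b**2 − 20b + 48 = (−(1/3)b + 5/3)(−3b**2 − 3b + 126) + (27b − 162)
  −3b**2 − 3b + 126 = (−(1/9)b − 7/9)(27b − 162) + (0)
Last nonzero remainder: 27b − 162. Dividing through by 27 gives the monic gcd b − 6.
Cancel b − 6 from numerator and denominator to get the reduced form.

(−b**2 − 2b + 8)/(3b + 21)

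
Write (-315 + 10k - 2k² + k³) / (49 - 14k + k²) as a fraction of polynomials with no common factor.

(45 + 5k + k²)/(-7 + k)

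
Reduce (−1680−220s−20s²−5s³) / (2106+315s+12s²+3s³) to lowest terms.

(−280+10s−5s²)/(351−6s+3s²)

By polynomial division,
  −5s³−20s²−220s−1680 = (−5/3)(3s³+12s²+315s+2106) + (305s+1830)
  3s³+12s²+315s+2106 = ((3/305)s²−(6/305)s+351/305)(305s+1830) + (0)
Last nonzero remainder: 305s+1830. Dividing through by 305 gives the monic gcd s+6.
Cancel s+6 from numerator and denominator to get the reduced form.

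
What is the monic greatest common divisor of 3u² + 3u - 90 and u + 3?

1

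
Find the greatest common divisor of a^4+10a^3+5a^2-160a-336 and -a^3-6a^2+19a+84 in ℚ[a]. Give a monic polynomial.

a^3+6a^2-19a-84

Apply the Euclidean algorithm:
  a^4+10a^3+5a^2-160a-336 = (-a-4)(-a^3-6a^2+19a+84) + (0)
Last nonzero remainder: -a^3-6a^2+19a+84. Dividing through by -1 gives the monic gcd a^3+6a^2-19a-84.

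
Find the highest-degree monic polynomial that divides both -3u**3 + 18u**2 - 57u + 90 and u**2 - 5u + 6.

u - 3

Euclidean algorithm in ℚ[u]:
  -3u**3 + 18u**2 - 57u + 90 = (-3u + 3)(u**2 - 5u + 6) + (-24u + 72)
  u**2 - 5u + 6 = (-(1/24)u + 1/12)(-24u + 72) + (0)
Last nonzero remainder: -24u + 72. Dividing through by -24 gives the monic gcd u - 3.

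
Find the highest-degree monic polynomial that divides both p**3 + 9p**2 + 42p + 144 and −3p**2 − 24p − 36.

By polynomial division,
  p**3 + 9p**2 + 42p + 144 = (−(1/3)p − 1/3)(−3p**2 − 24p − 36) + (22p + 132)
  −3p**2 − 24p − 36 = (−(3/22)p − 3/11)(22p + 132) + (0)
Last nonzero remainder: 22p + 132. Dividing through by 22 gives the monic gcd p + 6.

p + 6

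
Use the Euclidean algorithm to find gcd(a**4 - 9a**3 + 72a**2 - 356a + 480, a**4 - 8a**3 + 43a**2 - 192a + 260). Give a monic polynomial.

Euclidean algorithm in ℚ[a]:
  a**4 - 9a**3 + 72a**2 - 356a + 480 = (a**4 - 8a**3 + 43a**2 - 192a + 260) + (-a**3 + 29a**2 - 164a + 220)
  a**4 - 8a**3 + 43a**2 - 192a + 260 = (-a - 21)(-a**3 + 29a**2 - 164a + 220) + (488a**2 - 3416a + 4880)
  -a**3 + 29a**2 - 164a + 220 = (-(1/488)a + 11/244)(488a**2 - 3416a + 4880) + (0)
Last nonzero remainder: 488a**2 - 3416a + 4880. Dividing through by 488 gives the monic gcd a**2 - 7a + 10.

a**2 - 7a + 10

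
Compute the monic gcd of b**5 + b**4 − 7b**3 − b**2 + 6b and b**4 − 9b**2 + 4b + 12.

b**3 + 2b**2 − 5b − 6

Repeated division with remainder:
  b**5 + b**4 − 7b**3 − b**2 + 6b = (b + 1)(b**4 − 9b**2 + 4b + 12) + (2b**3 + 4b**2 − 10b − 12)
  b**4 − 9b**2 + 4b + 12 = ((1/2)b − 1)(2b**3 + 4b**2 − 10b − 12) + (0)
Last nonzero remainder: 2b**3 + 4b**2 − 10b − 12. Dividing through by 2 gives the monic gcd b**3 + 2b**2 − 5b − 6.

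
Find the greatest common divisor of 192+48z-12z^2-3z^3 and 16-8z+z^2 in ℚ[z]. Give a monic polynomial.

-4+z

Euclidean algorithm in ℚ[z]:
  -3z^3-12z^2+48z+192 = (-3z-36)(z^2-8z+16) + (-192z+768)
  z^2-8z+16 = (-(1/192)z+1/48)(-192z+768) + (0)
Last nonzero remainder: -192z+768. Dividing through by -192 gives the monic gcd z-4.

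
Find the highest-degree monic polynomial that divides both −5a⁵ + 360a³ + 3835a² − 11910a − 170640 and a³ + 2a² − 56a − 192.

a² − 2a − 48

Repeated division with remainder:
  −5a⁵ + 360a³ + 3835a² − 11910a − 170640 = (−5a² + 10a + 60)(a³ + 2a² − 56a − 192) + (3315a² − 6630a − 159120)
  a³ + 2a² − 56a − 192 = ((1/3315)a + 4/3315)(3315a² − 6630a − 159120) + (0)
Last nonzero remainder: 3315a² − 6630a − 159120. Dividing through by 3315 gives the monic gcd a² − 2a − 48.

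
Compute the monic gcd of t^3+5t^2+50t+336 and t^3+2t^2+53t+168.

Apply the Euclidean algorithm:
  t^3+5t^2+50t+336 = (t^3+2t^2+53t+168) + (3t^2−3t+168)
  t^3+2t^2+53t+168 = ((1/3)t+1)(3t^2−3t+168) + (0)
Last nonzero remainder: 3t^2−3t+168. Dividing through by 3 gives the monic gcd t^2−t+56.

t^2−t+56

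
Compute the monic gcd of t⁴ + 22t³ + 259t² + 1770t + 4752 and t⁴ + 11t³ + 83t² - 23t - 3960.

Apply the Euclidean algorithm:
  t⁴ + 22t³ + 259t² + 1770t + 4752 = (t⁴ + 11t³ + 83t² - 23t - 3960) + (11t³ + 176t² + 1793t + 8712)
  t⁴ + 11t³ + 83t² - 23t - 3960 = ((1/11)t - 5/11)(11t³ + 176t² + 1793t + 8712) + (0)
Last nonzero remainder: 11t³ + 176t² + 1793t + 8712. Dividing through by 11 gives the monic gcd t³ + 16t² + 163t + 792.

t³ + 16t² + 163t + 792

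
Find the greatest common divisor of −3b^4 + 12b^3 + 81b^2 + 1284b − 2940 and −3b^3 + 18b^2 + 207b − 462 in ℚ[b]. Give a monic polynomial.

By polynomial division,
  −3b^4 + 12b^3 + 81b^2 + 1284b − 2940 = (b + 2)(−3b^3 + 18b^2 + 207b − 462) + (−162b^2 + 1332b − 2016)
  −3b^3 + 18b^2 + 207b − 462 = ((1/54)b + 10/243)(−162b^2 + 1332b − 2016) + ((5117/27)b − 10234/27)
  −162b^2 + 1332b − 2016 = (−(4374/5117)b + 3888/731)((5117/27)b − 10234/27) + (0)
Last nonzero remainder: (5117/27)b − 10234/27. Dividing through by 5117/27 gives the monic gcd b − 2.

b − 2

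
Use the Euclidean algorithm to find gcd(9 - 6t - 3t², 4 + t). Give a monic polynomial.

1

Repeated division with remainder:
  -3t² - 6t + 9 = (-3t + 6)(t + 4) + (-15)
  t + 4 = (-(1/15)t - 4/15)(-15) + (0)
The last nonzero remainder is the constant -15, so the polynomials are coprime and gcd = 1.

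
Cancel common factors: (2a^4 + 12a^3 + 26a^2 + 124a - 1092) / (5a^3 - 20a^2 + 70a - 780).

(2a^2 + 8a - 42)/(5a - 30)

Euclidean algorithm in ℚ[a]:
  2a^4 + 12a^3 + 26a^2 + 124a - 1092 = ((2/5)a + 4)(5a^3 - 20a^2 + 70a - 780) + (78a^2 + 156a + 2028)
  5a^3 - 20a^2 + 70a - 780 = ((5/78)a - 5/13)(78a^2 + 156a + 2028) + (0)
Last nonzero remainder: 78a^2 + 156a + 2028. Dividing through by 78 gives the monic gcd a^2 + 2a + 26.
Cancel a^2 + 2a + 26 from numerator and denominator to get the reduced form.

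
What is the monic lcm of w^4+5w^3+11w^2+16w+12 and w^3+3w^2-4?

Apply the Euclidean algorithm:
  w^4+5w^3+11w^2+16w+12 = (w+2)(w^3+3w^2-4) + (5w^2+20w+20)
  w^3+3w^2-4 = ((1/5)w-1/5)(5w^2+20w+20) + (0)
Last nonzero remainder: 5w^2+20w+20. Dividing through by 5 gives the monic gcd w^2+4w+4.
Then lcm(f, g) = f·g / gcd(f, g); expanding and making the result monic gives the answer.

w^5+4w^4+6w^3+5w^2-4w-12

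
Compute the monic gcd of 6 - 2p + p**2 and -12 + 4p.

Euclidean algorithm in ℚ[p]:
  p**2 - 2p + 6 = ((1/4)p + 1/4)(4p - 12) + (9)
  4p - 12 = ((4/9)p - 4/3)(9) + (0)
The last nonzero remainder is the constant 9, so the polynomials are coprime and gcd = 1.

1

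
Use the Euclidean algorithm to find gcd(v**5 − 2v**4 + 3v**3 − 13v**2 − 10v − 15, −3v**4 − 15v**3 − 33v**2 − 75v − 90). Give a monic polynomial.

Euclidean algorithm in ℚ[v]:
  v**5 − 2v**4 + 3v**3 − 13v**2 − 10v − 15 = (−(1/3)v + 7/3)(−3v**4 − 15v**3 − 33v**2 − 75v − 90) + (27v**3 + 39v**2 + 135v + 195)
  −3v**4 − 15v**3 − 33v**2 − 75v − 90 = (−(1/9)v − 32/81)(27v**3 + 39v**2 + 135v + 195) + (−(70/27)v**2 − 350/27)
  27v**3 + 39v**2 + 135v + 195 = (−(729/70)v − 1053/70)(−(70/27)v**2 − 350/27) + (0)
Last nonzero remainder: −(70/27)v**2 − 350/27. Dividing through by −70/27 gives the monic gcd v**2 + 5.

v**2 + 5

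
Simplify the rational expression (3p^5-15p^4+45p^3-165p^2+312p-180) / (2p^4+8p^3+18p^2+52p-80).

(3p^2-15p+18)/(2p+8)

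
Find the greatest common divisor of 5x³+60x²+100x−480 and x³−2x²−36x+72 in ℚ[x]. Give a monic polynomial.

x²+4x−12

Repeated division with remainder:
  5x³+60x²+100x−480 = (5)(x³−2x²−36x+72) + (70x²+280x−840)
  x³−2x²−36x+72 = ((1/70)x−3/35)(70x²+280x−840) + (0)
Last nonzero remainder: 70x²+280x−840. Dividing through by 70 gives the monic gcd x²+4x−12.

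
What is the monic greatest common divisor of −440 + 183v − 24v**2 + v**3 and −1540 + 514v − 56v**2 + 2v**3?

By polynomial division,
  v**3 − 24v**2 + 183v − 440 = (1/2)(2v**3 − 56v**2 + 514v − 1540) + (4v**2 − 74v + 330)
  2v**3 − 56v**2 + 514v − 1540 = ((1/2)v − 19/4)(4v**2 − 74v + 330) + (−(5/2)v + 55/2)
  4v**2 − 74v + 330 = (−(8/5)v + 12)(−(5/2)v + 55/2) + (0)
Last nonzero remainder: −(5/2)v + 55/2. Dividing through by −5/2 gives the monic gcd v − 11.

−11 + v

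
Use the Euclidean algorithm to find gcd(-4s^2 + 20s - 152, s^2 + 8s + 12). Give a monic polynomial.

1

Repeated division with remainder:
  -4s^2 + 20s - 152 = (-4)(s^2 + 8s + 12) + (52s - 104)
  s^2 + 8s + 12 = ((1/52)s + 5/26)(52s - 104) + (32)
  52s - 104 = ((13/8)s - 13/4)(32) + (0)
The last nonzero remainder is the constant 32, so the polynomials are coprime and gcd = 1.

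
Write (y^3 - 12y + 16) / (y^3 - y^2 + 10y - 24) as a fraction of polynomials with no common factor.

Euclidean algorithm in ℚ[y]:
  y^3 - 12y + 16 = (y^3 - y^2 + 10y - 24) + (y^2 - 22y + 40)
  y^3 - y^2 + 10y - 24 = (y + 21)(y^2 - 22y + 40) + (432y - 864)
  y^2 - 22y + 40 = ((1/432)y - 5/108)(432y - 864) + (0)
Last nonzero remainder: 432y - 864. Dividing through by 432 gives the monic gcd y - 2.
Cancel y - 2 from numerator and denominator to get the reduced form.

(y^2 + 2y - 8)/(y^2 + y + 12)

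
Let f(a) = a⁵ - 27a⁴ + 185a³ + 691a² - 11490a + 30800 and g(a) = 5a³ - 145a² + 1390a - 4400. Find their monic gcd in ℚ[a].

a³ - 29a² + 278a - 880

Euclidean algorithm in ℚ[a]:
  a⁵ - 27a⁴ + 185a³ + 691a² - 11490a + 30800 = ((1/5)a² + (2/5)a - 7)(5a³ - 145a² + 1390a - 4400) + (0)
Last nonzero remainder: 5a³ - 145a² + 1390a - 4400. Dividing through by 5 gives the monic gcd a³ - 29a² + 278a - 880.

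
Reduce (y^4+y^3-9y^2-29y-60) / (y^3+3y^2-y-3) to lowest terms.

By polynomial division,
  y^4+y^3-9y^2-29y-60 = (y-2)(y^3+3y^2-y-3) + (-2y^2-28y-66)
  y^3+3y^2-y-3 = (-(1/2)y+11/2)(-2y^2-28y-66) + (120y+360)
  -2y^2-28y-66 = (-(1/60)y-11/60)(120y+360) + (0)
Last nonzero remainder: 120y+360. Dividing through by 120 gives the monic gcd y+3.
Cancel y+3 from numerator and denominator to get the reduced form.

(y^3-2y^2-3y-20)/(y^2-1)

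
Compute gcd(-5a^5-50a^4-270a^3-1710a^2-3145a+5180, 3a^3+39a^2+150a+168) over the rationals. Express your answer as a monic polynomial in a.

a^2+11a+28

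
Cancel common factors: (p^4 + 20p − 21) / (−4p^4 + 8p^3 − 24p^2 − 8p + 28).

By polynomial division,
  p^4 + 20p − 21 = (−1/4)(−4p^4 + 8p^3 − 24p^2 − 8p + 28) + (2p^3 − 6p^2 + 18p − 14)
  −4p^4 + 8p^3 − 24p^2 − 8p + 28 = (−2p − 2)(2p^3 − 6p^2 + 18p − 14) + (0)
Last nonzero remainder: 2p^3 − 6p^2 + 18p − 14. Dividing through by 2 gives the monic gcd p^3 − 3p^2 + 9p − 7.
Cancel p^3 − 3p^2 + 9p − 7 from numerator and denominator to get the reduced form.

(−p − 3)/(4p + 4)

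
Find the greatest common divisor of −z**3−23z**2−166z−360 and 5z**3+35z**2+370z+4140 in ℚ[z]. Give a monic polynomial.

Apply the Euclidean algorithm:
  −z**3−23z**2−166z−360 = (−1/5)(5z**3+35z**2+370z+4140) + (−16z**2−92z+468)
  5z**3+35z**2+370z+4140 = (−(5/16)z−25/64)(−16z**2−92z+468) + ((7685/16)z+69165/16)
  −16z**2−92z+468 = (−(256/7685)z+832/7685)((7685/16)z+69165/16) + (0)
Last nonzero remainder: (7685/16)z+69165/16. Dividing through by 7685/16 gives the monic gcd z+9.

z+9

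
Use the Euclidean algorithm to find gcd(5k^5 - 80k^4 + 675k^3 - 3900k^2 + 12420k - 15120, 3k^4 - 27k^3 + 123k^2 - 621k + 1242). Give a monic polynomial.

k^2 - 9k + 18

Apply the Euclidean algorithm:
  5k^5 - 80k^4 + 675k^3 - 3900k^2 + 12420k - 15120 = ((5/3)k - 35/3)(3k^4 - 27k^3 + 123k^2 - 621k + 1242) + (155k^3 - 1430k^2 + 3105k - 630)
  3k^4 - 27k^3 + 123k^2 - 621k + 1242 = ((3/155)k + 21/4805)(155k^3 - 1430k^2 + 3105k - 630) + ((66456/961)k^2 - (598104/961)k + 1196208/961)
  155k^3 - 1430k^2 + 3105k - 630 = ((148955/66456)k - 33635/66456)((66456/961)k^2 - (598104/961)k + 1196208/961) + (0)
Last nonzero remainder: (66456/961)k^2 - (598104/961)k + 1196208/961. Dividing through by 66456/961 gives the monic gcd k^2 - 9k + 18.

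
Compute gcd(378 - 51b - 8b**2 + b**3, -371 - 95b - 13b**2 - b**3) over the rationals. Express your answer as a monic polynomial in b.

7 + b

Euclidean algorithm in ℚ[b]:
  b**3 - 8b**2 - 51b + 378 = (-1)(-b**3 - 13b**2 - 95b - 371) + (-21b**2 - 146b + 7)
  -b**3 - 13b**2 - 95b - 371 = ((1/21)b + 127/441)(-21b**2 - 146b + 7) + (-(23500/441)b - 23500/63)
  -21b**2 - 146b + 7 = ((9261/23500)b - 441/23500)(-(23500/441)b - 23500/63) + (0)
Last nonzero remainder: -(23500/441)b - 23500/63. Dividing through by -23500/441 gives the monic gcd b + 7.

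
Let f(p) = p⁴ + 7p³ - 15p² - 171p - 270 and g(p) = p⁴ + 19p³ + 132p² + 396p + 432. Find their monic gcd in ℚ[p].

p² + 9p + 18

Repeated division with remainder:
  p⁴ + 7p³ - 15p² - 171p - 270 = (p⁴ + 19p³ + 132p² + 396p + 432) + (-12p³ - 147p² - 567p - 702)
  p⁴ + 19p³ + 132p² + 396p + 432 = (-(1/12)p - 9/16)(-12p³ - 147p² - 567p - 702) + ((33/16)p² + (297/16)p + 297/8)
  -12p³ - 147p² - 567p - 702 = (-(64/11)p - 208/11)((33/16)p² + (297/16)p + 297/8) + (0)
Last nonzero remainder: (33/16)p² + (297/16)p + 297/8. Dividing through by 33/16 gives the monic gcd p² + 9p + 18.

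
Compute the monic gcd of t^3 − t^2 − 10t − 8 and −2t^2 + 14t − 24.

t − 4

Repeated division with remainder:
  t^3 − t^2 − 10t − 8 = (−(1/2)t − 3)(−2t^2 + 14t − 24) + (20t − 80)
  −2t^2 + 14t − 24 = (−(1/10)t + 3/10)(20t − 80) + (0)
Last nonzero remainder: 20t − 80. Dividing through by 20 gives the monic gcd t − 4.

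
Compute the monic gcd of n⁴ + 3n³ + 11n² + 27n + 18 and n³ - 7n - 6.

By polynomial division,
  n⁴ + 3n³ + 11n² + 27n + 18 = (n + 3)(n³ - 7n - 6) + (18n² + 54n + 36)
  n³ - 7n - 6 = ((1/18)n - 1/6)(18n² + 54n + 36) + (0)
Last nonzero remainder: 18n² + 54n + 36. Dividing through by 18 gives the monic gcd n² + 3n + 2.

n² + 3n + 2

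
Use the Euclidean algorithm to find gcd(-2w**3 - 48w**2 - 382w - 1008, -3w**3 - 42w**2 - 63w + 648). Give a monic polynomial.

w**2 + 17w + 72

Repeated division with remainder:
  -2w**3 - 48w**2 - 382w - 1008 = (2/3)(-3w**3 - 42w**2 - 63w + 648) + (-20w**2 - 340w - 1440)
  -3w**3 - 42w**2 - 63w + 648 = ((3/20)w - 9/20)(-20w**2 - 340w - 1440) + (0)
Last nonzero remainder: -20w**2 - 340w - 1440. Dividing through by -20 gives the monic gcd w**2 + 17w + 72.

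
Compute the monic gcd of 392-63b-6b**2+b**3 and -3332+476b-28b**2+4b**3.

Apply the Euclidean algorithm:
  b**3-6b**2-63b+392 = (1/4)(4b**3-28b**2+476b-3332) + (b**2-182b+1225)
  4b**3-28b**2+476b-3332 = (4b+700)(b**2-182b+1225) + (122976b-860832)
  b**2-182b+1225 = ((1/122976)b-25/17568)(122976b-860832) + (0)
Last nonzero remainder: 122976b-860832. Dividing through by 122976 gives the monic gcd b-7.

-7+b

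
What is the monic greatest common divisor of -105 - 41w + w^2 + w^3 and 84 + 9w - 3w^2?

By polynomial division,
  w^3 + w^2 - 41w - 105 = (-(1/3)w - 4/3)(-3w^2 + 9w + 84) + (-w + 7)
  -3w^2 + 9w + 84 = (3w + 12)(-w + 7) + (0)
Last nonzero remainder: -w + 7. Dividing through by -1 gives the monic gcd w - 7.

-7 + w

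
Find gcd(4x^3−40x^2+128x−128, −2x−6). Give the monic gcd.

Repeated division with remainder:
  4x^3−40x^2+128x−128 = (−2x^2+26x−142)(−2x−6) + (−980)
  −2x−6 = ((1/490)x+3/490)(−980) + (0)
The last nonzero remainder is the constant −980, so the polynomials are coprime and gcd = 1.

1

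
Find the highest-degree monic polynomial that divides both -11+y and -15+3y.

1

Apply the Euclidean algorithm:
  y-11 = (1/3)(3y-15) + (-6)
  3y-15 = (-(1/2)y+5/2)(-6) + (0)
The last nonzero remainder is the constant -6, so the polynomials are coprime and gcd = 1.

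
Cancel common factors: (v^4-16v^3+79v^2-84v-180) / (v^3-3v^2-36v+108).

By polynomial division,
  v^4-16v^3+79v^2-84v-180 = (v-13)(v^3-3v^2-36v+108) + (76v^2-660v+1224)
  v^3-3v^2-36v+108 = ((1/76)v+27/361)(76v^2-660v+1224) + (-(990/361)v+5940/361)
  76v^2-660v+1224 = (-(13718/495)v+12274/165)(-(990/361)v+5940/361) + (0)
Last nonzero remainder: -(990/361)v+5940/361. Dividing through by -990/361 gives the monic gcd v-6.
Cancel v-6 from numerator and denominator to get the reduced form.

(v^3-10v^2+19v+30)/(v^2+3v-18)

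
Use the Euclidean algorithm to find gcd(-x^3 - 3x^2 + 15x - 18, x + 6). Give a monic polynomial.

x + 6

By polynomial division,
  -x^3 - 3x^2 + 15x - 18 = (-x^2 + 3x - 3)(x + 6) + (0)
The last nonzero remainder x + 6 is already monic.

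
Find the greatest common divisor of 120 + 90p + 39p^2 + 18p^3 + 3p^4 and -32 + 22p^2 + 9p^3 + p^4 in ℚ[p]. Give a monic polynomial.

By polynomial division,
  3p^4 + 18p^3 + 39p^2 + 90p + 120 = (3)(p^4 + 9p^3 + 22p^2 - 32) + (-9p^3 - 27p^2 + 90p + 216)
  p^4 + 9p^3 + 22p^2 - 32 = (-(1/9)p - 2/3)(-9p^3 - 27p^2 + 90p + 216) + (14p^2 + 84p + 112)
  -9p^3 - 27p^2 + 90p + 216 = (-(9/14)p + 27/14)(14p^2 + 84p + 112) + (0)
Last nonzero remainder: 14p^2 + 84p + 112. Dividing through by 14 gives the monic gcd p^2 + 6p + 8.

8 + 6p + p^2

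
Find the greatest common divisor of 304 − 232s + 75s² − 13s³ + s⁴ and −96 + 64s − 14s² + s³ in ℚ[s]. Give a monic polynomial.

Repeated division with remainder:
  s⁴ − 13s³ + 75s² − 232s + 304 = (s + 1)(s³ − 14s² + 64s − 96) + (25s² − 200s + 400)
  s³ − 14s² + 64s − 96 = ((1/25)s − 6/25)(25s² − 200s + 400) + (0)
Last nonzero remainder: 25s² − 200s + 400. Dividing through by 25 gives the monic gcd s² − 8s + 16.

16 − 8s + s²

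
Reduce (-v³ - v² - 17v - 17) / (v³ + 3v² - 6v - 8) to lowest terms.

(-v² - 17)/(v² + 2v - 8)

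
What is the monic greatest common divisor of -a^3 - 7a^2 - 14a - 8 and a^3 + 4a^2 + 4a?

By polynomial division,
  -a^3 - 7a^2 - 14a - 8 = (-1)(a^3 + 4a^2 + 4a) + (-3a^2 - 10a - 8)
  a^3 + 4a^2 + 4a = (-(1/3)a - 2/9)(-3a^2 - 10a - 8) + (-(8/9)a - 16/9)
  -3a^2 - 10a - 8 = ((27/8)a + 9/2)(-(8/9)a - 16/9) + (0)
Last nonzero remainder: -(8/9)a - 16/9. Dividing through by -8/9 gives the monic gcd a + 2.

a + 2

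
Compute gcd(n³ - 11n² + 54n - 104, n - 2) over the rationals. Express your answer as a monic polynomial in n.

1

Euclidean algorithm in ℚ[n]:
  n³ - 11n² + 54n - 104 = (n² - 9n + 36)(n - 2) + (-32)
  n - 2 = (-(1/32)n + 1/16)(-32) + (0)
The last nonzero remainder is the constant -32, so the polynomials are coprime and gcd = 1.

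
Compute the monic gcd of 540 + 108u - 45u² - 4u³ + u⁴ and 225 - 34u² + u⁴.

Apply the Euclidean algorithm:
  u⁴ - 4u³ - 45u² + 108u + 540 = (u⁴ - 34u² + 225) + (-4u³ - 11u² + 108u + 315)
  u⁴ - 34u² + 225 = (-(1/4)u + 11/16)(-4u³ - 11u² + 108u + 315) + ((9/16)u² + (9/2)u + 135/16)
  -4u³ - 11u² + 108u + 315 = (-(64/9)u + 112/3)((9/16)u² + (9/2)u + 135/16) + (0)
Last nonzero remainder: (9/16)u² + (9/2)u + 135/16. Dividing through by 9/16 gives the monic gcd u² + 8u + 15.

15 + 8u + u²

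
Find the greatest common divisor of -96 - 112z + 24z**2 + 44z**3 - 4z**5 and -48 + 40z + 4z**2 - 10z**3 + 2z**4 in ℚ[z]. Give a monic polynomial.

Euclidean algorithm in ℚ[z]:
  -4z**5 + 44z**3 + 24z**2 - 112z - 96 = (-2z - 10)(2z**4 - 10z**3 + 4z**2 + 40z - 48) + (-48z**3 + 144z**2 + 192z - 576)
  2z**4 - 10z**3 + 4z**2 + 40z - 48 = (-(1/24)z + 1/12)(-48z**3 + 144z**2 + 192z - 576) + (0)
Last nonzero remainder: -48z**3 + 144z**2 + 192z - 576. Dividing through by -48 gives the monic gcd z**3 - 3z**2 - 4z + 12.

12 - 4z - 3z**2 + z**3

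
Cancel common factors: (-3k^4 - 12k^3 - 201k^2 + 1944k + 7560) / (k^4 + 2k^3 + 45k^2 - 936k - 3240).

(-3k + 21)/(k - 9)

Apply the Euclidean algorithm:
  -3k^4 - 12k^3 - 201k^2 + 1944k + 7560 = (-3)(k^4 + 2k^3 + 45k^2 - 936k - 3240) + (-6k^3 - 66k^2 - 864k - 2160)
  k^4 + 2k^3 + 45k^2 - 936k - 3240 = (-(1/6)k + 3/2)(-6k^3 - 66k^2 - 864k - 2160) + (0)
Last nonzero remainder: -6k^3 - 66k^2 - 864k - 2160. Dividing through by -6 gives the monic gcd k^3 + 11k^2 + 144k + 360.
Cancel k^3 + 11k^2 + 144k + 360 from numerator and denominator to get the reduced form.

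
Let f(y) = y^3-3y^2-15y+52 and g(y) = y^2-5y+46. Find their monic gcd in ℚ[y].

1

Repeated division with remainder:
  y^3-3y^2-15y+52 = (y+2)(y^2-5y+46) + (-51y-40)
  y^2-5y+46 = (-(1/51)y+295/2601)(-51y-40) + (131446/2601)
  -51y-40 = (-(132651/131446)y-52020/65723)(131446/2601) + (0)
The last nonzero remainder is the constant 131446/2601, so the polynomials are coprime and gcd = 1.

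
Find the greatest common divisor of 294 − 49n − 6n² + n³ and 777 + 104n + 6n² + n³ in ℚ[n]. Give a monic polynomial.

By polynomial division,
  n³ − 6n² − 49n + 294 = (n³ + 6n² + 104n + 777) + (−12n² − 153n − 483)
  n³ + 6n² + 104n + 777 = (−(1/12)n + 9/16)(−12n² − 153n − 483) + ((2397/16)n + 16779/16)
  −12n² − 153n − 483 = (−(64/799)n − 368/799)((2397/16)n + 16779/16) + (0)
Last nonzero remainder: (2397/16)n + 16779/16. Dividing through by 2397/16 gives the monic gcd n + 7.

7 + n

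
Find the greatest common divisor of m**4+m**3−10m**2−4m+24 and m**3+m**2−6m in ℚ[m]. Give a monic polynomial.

m**2+m−6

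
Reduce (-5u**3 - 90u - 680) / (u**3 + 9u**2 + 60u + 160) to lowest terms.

(-5u**2 + 20u - 170)/(u**2 + 5u + 40)

By polynomial division,
  -5u**3 - 90u - 680 = (-5)(u**3 + 9u**2 + 60u + 160) + (45u**2 + 210u + 120)
  u**3 + 9u**2 + 60u + 160 = ((1/45)u + 13/135)(45u**2 + 210u + 120) + ((334/9)u + 1336/9)
  45u**2 + 210u + 120 = ((405/334)u + 135/167)((334/9)u + 1336/9) + (0)
Last nonzero remainder: (334/9)u + 1336/9. Dividing through by 334/9 gives the monic gcd u + 4.
Cancel u + 4 from numerator and denominator to get the reduced form.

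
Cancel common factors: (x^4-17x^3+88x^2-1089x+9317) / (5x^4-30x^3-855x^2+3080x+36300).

Repeated division with remainder:
  x^4-17x^3+88x^2-1089x+9317 = (1/5)(5x^4-30x^3-855x^2+3080x+36300) + (-11x^3+259x^2-1705x+2057)
  5x^4-30x^3-855x^2+3080x+36300 = (-(5/11)x-965/121)(-11x^3+259x^2-1705x+2057) + ((52705/121)x^2-(105410/11)x+52705)
  -11x^3+259x^2-1705x+2057 = (-(1331/52705)x+2057/52705)((52705/121)x^2-(105410/11)x+52705) + (0)
Last nonzero remainder: (52705/121)x^2-(105410/11)x+52705. Dividing through by 52705/121 gives the monic gcd x^2-22x+121.
Cancel x^2-22x+121 from numerator and denominator to get the reduced form.

(x^2+5x+77)/(5x^2+80x+300)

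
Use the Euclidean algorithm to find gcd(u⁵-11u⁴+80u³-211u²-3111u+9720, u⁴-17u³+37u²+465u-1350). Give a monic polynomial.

u²+2u-15

Apply the Euclidean algorithm:
  u⁵-11u⁴+80u³-211u²-3111u+9720 = (u+6)(u⁴-17u³+37u²+465u-1350) + (145u³-898u²-4551u+17820)
  u⁴-17u³+37u²+465u-1350 = ((1/145)u-1567/21025)(145u³-898u²-4551u+17820) + ((30654/21025)u²+(61308/21025)u-91962/4205)
  145u³-898u²-4551u+17820 = ((3048625/30654)u-1387650/1703)((30654/21025)u²+(61308/21025)u-91962/4205) + (0)
Last nonzero remainder: (30654/21025)u²+(61308/21025)u-91962/4205. Dividing through by 30654/21025 gives the monic gcd u²+2u-15.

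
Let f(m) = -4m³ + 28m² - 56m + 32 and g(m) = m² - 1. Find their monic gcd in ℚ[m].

Euclidean algorithm in ℚ[m]:
  -4m³ + 28m² - 56m + 32 = (-4m + 28)(m² - 1) + (-60m + 60)
  m² - 1 = (-(1/60)m - 1/60)(-60m + 60) + (0)
Last nonzero remainder: -60m + 60. Dividing through by -60 gives the monic gcd m - 1.

m - 1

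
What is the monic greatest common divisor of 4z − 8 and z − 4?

Repeated division with remainder:
  4z − 8 = (4)(z − 4) + (8)
  z − 4 = ((1/8)z − 1/2)(8) + (0)
The last nonzero remainder is the constant 8, so the polynomials are coprime and gcd = 1.

1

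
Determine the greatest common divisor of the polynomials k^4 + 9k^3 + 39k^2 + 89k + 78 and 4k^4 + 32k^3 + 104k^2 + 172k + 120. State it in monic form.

By polynomial division,
  k^4 + 9k^3 + 39k^2 + 89k + 78 = (1/4)(4k^4 + 32k^3 + 104k^2 + 172k + 120) + (k^3 + 13k^2 + 46k + 48)
  4k^4 + 32k^3 + 104k^2 + 172k + 120 = (4k - 20)(k^3 + 13k^2 + 46k + 48) + (180k^2 + 900k + 1080)
  k^3 + 13k^2 + 46k + 48 = ((1/180)k + 2/45)(180k^2 + 900k + 1080) + (0)
Last nonzero remainder: 180k^2 + 900k + 1080. Dividing through by 180 gives the monic gcd k^2 + 5k + 6.

k^2 + 5k + 6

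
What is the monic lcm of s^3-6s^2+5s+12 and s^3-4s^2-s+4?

Euclidean algorithm in ℚ[s]:
  s^3-6s^2+5s+12 = (s^3-4s^2-s+4) + (-2s^2+6s+8)
  s^3-4s^2-s+4 = (-(1/2)s+1/2)(-2s^2+6s+8) + (0)
Last nonzero remainder: -2s^2+6s+8. Dividing through by -2 gives the monic gcd s^2-3s-4.
Then lcm(f, g) = f·g / gcd(f, g); expanding and making the result monic gives the answer.

s^4-7s^3+11s^2+7s-12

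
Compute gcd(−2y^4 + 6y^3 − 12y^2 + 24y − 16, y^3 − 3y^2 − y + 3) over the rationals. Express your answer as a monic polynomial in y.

Euclidean algorithm in ℚ[y]:
  −2y^4 + 6y^3 − 12y^2 + 24y − 16 = (−2y)(y^3 − 3y^2 − y + 3) + (−14y^2 + 30y − 16)
  y^3 − 3y^2 − y + 3 = (−(1/14)y + 3/49)(−14y^2 + 30y − 16) + (−(195/49)y + 195/49)
  −14y^2 + 30y − 16 = ((686/195)y − 784/195)(−(195/49)y + 195/49) + (0)
Last nonzero remainder: −(195/49)y + 195/49. Dividing through by −195/49 gives the monic gcd y − 1.

y − 1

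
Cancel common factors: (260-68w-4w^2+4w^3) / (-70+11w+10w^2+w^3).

(52-24w+4w^2)/(-14+5w+w^2)

Repeated division with remainder:
  4w^3-4w^2-68w+260 = (4)(w^3+10w^2+11w-70) + (-44w^2-112w+540)
  w^3+10w^2+11w-70 = (-(1/44)w-41/242)(-44w^2-112w+540) + ((520/121)w+2600/121)
  -44w^2-112w+540 = (-(1331/130)w+3267/130)((520/121)w+2600/121) + (0)
Last nonzero remainder: (520/121)w+2600/121. Dividing through by 520/121 gives the monic gcd w+5.
Cancel w+5 from numerator and denominator to get the reduced form.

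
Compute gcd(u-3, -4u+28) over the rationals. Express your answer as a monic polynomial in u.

1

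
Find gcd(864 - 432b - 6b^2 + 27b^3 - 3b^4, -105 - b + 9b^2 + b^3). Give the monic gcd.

-3 + b

Euclidean algorithm in ℚ[b]:
  -3b^4 + 27b^3 - 6b^2 - 432b + 864 = (-3b + 54)(b^3 + 9b^2 - b - 105) + (-495b^2 - 693b + 6534)
  b^3 + 9b^2 - b - 105 = (-(1/495)b - 38/2475)(-495b^2 - 693b + 6534) + ((39/25)b - 117/25)
  -495b^2 - 693b + 6534 = (-(4125/13)b - 18150/13)((39/25)b - 117/25) + (0)
Last nonzero remainder: (39/25)b - 117/25. Dividing through by 39/25 gives the monic gcd b - 3.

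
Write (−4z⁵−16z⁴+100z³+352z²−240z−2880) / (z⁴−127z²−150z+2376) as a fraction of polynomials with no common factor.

(−4z³−8z²+20z+120)/(z²−2z−99)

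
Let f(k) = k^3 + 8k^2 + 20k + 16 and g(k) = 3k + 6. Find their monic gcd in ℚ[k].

Repeated division with remainder:
  k^3 + 8k^2 + 20k + 16 = ((1/3)k^2 + 2k + 8/3)(3k + 6) + (0)
Last nonzero remainder: 3k + 6. Dividing through by 3 gives the monic gcd k + 2.

k + 2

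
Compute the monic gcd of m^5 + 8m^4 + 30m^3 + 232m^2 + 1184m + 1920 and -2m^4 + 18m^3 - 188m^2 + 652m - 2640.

m^2 - 4m + 30

Repeated division with remainder:
  m^5 + 8m^4 + 30m^3 + 232m^2 + 1184m + 1920 = (-(1/2)m - 17/2)(-2m^4 + 18m^3 - 188m^2 + 652m - 2640) + (89m^3 - 1040m^2 + 5406m - 20520)
  -2m^4 + 18m^3 - 188m^2 + 652m - 2640 = (-(2/89)m - 478/7921)(89m^3 - 1040m^2 + 5406m - 20520) + (-(1024000/7921)m^2 + (4096000/7921)m - 30720000/7921)
  89m^3 - 1040m^2 + 5406m - 20520 = (-(704969/1024000)m + 1354491/256000)(-(1024000/7921)m^2 + (4096000/7921)m - 30720000/7921) + (0)
Last nonzero remainder: -(1024000/7921)m^2 + (4096000/7921)m - 30720000/7921. Dividing through by -1024000/7921 gives the monic gcd m^2 - 4m + 30.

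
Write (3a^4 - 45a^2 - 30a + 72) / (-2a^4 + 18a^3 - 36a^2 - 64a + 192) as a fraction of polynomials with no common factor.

(-3a^2 - 6a + 9)/(2a^2 - 14a + 24)

Apply the Euclidean algorithm:
  3a^4 - 45a^2 - 30a + 72 = (-3/2)(-2a^4 + 18a^3 - 36a^2 - 64a + 192) + (27a^3 - 99a^2 - 126a + 360)
  -2a^4 + 18a^3 - 36a^2 - 64a + 192 = (-(2/27)a + 32/81)(27a^3 - 99a^2 - 126a + 360) + (-(56/9)a^2 + (112/9)a + 448/9)
  27a^3 - 99a^2 - 126a + 360 = (-(243/56)a + 405/56)(-(56/9)a^2 + (112/9)a + 448/9) + (0)
Last nonzero remainder: -(56/9)a^2 + (112/9)a + 448/9. Dividing through by -56/9 gives the monic gcd a^2 - 2a - 8.
Cancel a^2 - 2a - 8 from numerator and denominator to get the reduced form.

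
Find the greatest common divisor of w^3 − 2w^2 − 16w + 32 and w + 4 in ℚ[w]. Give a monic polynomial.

w + 4

Euclidean algorithm in ℚ[w]:
  w^3 − 2w^2 − 16w + 32 = (w^2 − 6w + 8)(w + 4) + (0)
The last nonzero remainder w + 4 is already monic.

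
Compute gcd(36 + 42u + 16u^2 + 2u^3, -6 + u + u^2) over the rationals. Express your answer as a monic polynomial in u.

Euclidean algorithm in ℚ[u]:
  2u^3 + 16u^2 + 42u + 36 = (2u + 14)(u^2 + u - 6) + (40u + 120)
  u^2 + u - 6 = ((1/40)u - 1/20)(40u + 120) + (0)
Last nonzero remainder: 40u + 120. Dividing through by 40 gives the monic gcd u + 3.

3 + u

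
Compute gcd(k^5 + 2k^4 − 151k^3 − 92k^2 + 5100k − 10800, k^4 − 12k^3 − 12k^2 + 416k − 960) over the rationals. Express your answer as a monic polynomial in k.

Euclidean algorithm in ℚ[k]:
  k^5 + 2k^4 − 151k^3 − 92k^2 + 5100k − 10800 = (k + 14)(k^4 − 12k^3 − 12k^2 + 416k − 960) + (29k^3 − 340k^2 + 236k + 2640)
  k^4 − 12k^3 − 12k^2 + 416k − 960 = ((1/29)k − 8/841)(29k^3 − 340k^2 + 236k + 2640) + (−(19656/841)k^2 + (275184/841)k − 786240/841)
  29k^3 − 340k^2 + 236k + 2640 = (−(24389/19656)k − 9251/3276)(−(19656/841)k^2 + (275184/841)k − 786240/841) + (0)
Last nonzero remainder: −(19656/841)k^2 + (275184/841)k − 786240/841. Dividing through by −19656/841 gives the monic gcd k^2 − 14k + 40.

k^2 − 14k + 40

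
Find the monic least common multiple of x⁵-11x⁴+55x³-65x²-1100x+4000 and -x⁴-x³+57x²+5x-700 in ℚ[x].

Repeated division with remainder:
  x⁵-11x⁴+55x³-65x²-1100x+4000 = (-x+12)(-x⁴-x³+57x²+5x-700) + (124x³-744x²-1860x+12400)
  -x⁴-x³+57x²+5x-700 = (-(1/124)x-7/124)(124x³-744x²-1860x+12400) + (0)
Last nonzero remainder: 124x³-744x²-1860x+12400. Dividing through by 124 gives the monic gcd x³-6x²-15x+100.
Then lcm(f, g) = f·g / gcd(f, g); expanding and making the result monic gives the answer.

x⁶-4x⁵-22x⁴+320x³-1555x²-3700x+28000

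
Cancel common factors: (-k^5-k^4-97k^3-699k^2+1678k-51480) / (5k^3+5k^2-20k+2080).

Euclidean algorithm in ℚ[k]:
  -k^5-k^4-97k^3-699k^2+1678k-51480 = (-(1/5)k^2-101/5)(5k^3+5k^2-20k+2080) + (-182k^2+1274k-9464)
  5k^3+5k^2-20k+2080 = (-(5/182)k-20/91)(-182k^2+1274k-9464) + (0)
Last nonzero remainder: -182k^2+1274k-9464. Dividing through by -182 gives the monic gcd k^2-7k+52.
Cancel k^2-7k+52 from numerator and denominator to get the reduced form.

(-k^3-8k^2-101k-990)/(5k+40)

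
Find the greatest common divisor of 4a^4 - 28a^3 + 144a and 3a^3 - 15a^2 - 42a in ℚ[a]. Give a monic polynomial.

Repeated division with remainder:
  4a^4 - 28a^3 + 144a = ((4/3)a - 8/3)(3a^3 - 15a^2 - 42a) + (16a^2 + 32a)
  3a^3 - 15a^2 - 42a = ((3/16)a - 21/16)(16a^2 + 32a) + (0)
Last nonzero remainder: 16a^2 + 32a. Dividing through by 16 gives the monic gcd a^2 + 2a.

a^2 + 2a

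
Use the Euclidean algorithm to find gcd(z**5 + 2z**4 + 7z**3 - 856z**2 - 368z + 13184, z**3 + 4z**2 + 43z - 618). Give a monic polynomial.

z**2 + 10z + 103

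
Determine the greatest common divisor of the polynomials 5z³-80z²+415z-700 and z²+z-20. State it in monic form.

By polynomial division,
  5z³-80z²+415z-700 = (5z-85)(z²+z-20) + (600z-2400)
  z²+z-20 = ((1/600)z+1/120)(600z-2400) + (0)
Last nonzero remainder: 600z-2400. Dividing through by 600 gives the monic gcd z-4.

z-4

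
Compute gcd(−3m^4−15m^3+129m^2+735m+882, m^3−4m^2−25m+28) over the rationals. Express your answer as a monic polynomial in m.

m−7

Euclidean algorithm in ℚ[m]:
  −3m^4−15m^3+129m^2+735m+882 = (−3m−27)(m^3−4m^2−25m+28) + (−54m^2+144m+1638)
  m^3−4m^2−25m+28 = (−(1/54)m+2/81)(−54m^2+144m+1638) + ((16/9)m−112/9)
  −54m^2+144m+1638 = (−(243/8)m−1053/8)((16/9)m−112/9) + (0)
Last nonzero remainder: (16/9)m−112/9. Dividing through by 16/9 gives the monic gcd m−7.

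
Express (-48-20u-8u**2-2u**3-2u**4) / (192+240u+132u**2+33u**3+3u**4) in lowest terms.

(-12+4u-2u**2)/(48+24u+3u**2)

Euclidean algorithm in ℚ[u]:
  -2u**4-2u**3-8u**2-20u-48 = (-2/3)(3u**4+33u**3+132u**2+240u+192) + (20u**3+80u**2+140u+80)
  3u**4+33u**3+132u**2+240u+192 = ((3/20)u+21/20)(20u**3+80u**2+140u+80) + (27u**2+81u+108)
  20u**3+80u**2+140u+80 = ((20/27)u+20/27)(27u**2+81u+108) + (0)
Last nonzero remainder: 27u**2+81u+108. Dividing through by 27 gives the monic gcd u**2+3u+4.
Cancel u**2+3u+4 from numerator and denominator to get the reduced form.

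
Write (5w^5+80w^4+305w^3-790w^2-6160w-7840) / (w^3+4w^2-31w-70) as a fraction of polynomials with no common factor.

(5w^3+35w^2-80w-560)/(w-5)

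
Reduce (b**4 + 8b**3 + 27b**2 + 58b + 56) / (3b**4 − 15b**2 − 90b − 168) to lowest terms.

(b + 4)/(3b − 12)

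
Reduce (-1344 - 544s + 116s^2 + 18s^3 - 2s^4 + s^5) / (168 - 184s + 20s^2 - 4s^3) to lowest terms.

Euclidean algorithm in ℚ[s]:
  s^5 - 2s^4 + 18s^3 + 116s^2 - 544s - 1344 = (-(1/4)s^2 - (3/4)s + 13/4)(-4s^3 + 20s^2 - 184s + 168) + (-45s^2 + 180s - 1890)
  -4s^3 + 20s^2 - 184s + 168 = ((4/45)s - 4/45)(-45s^2 + 180s - 1890) + (0)
Last nonzero remainder: -45s^2 + 180s - 1890. Dividing through by -45 gives the monic gcd s^2 - 4s + 42.
Cancel s^2 - 4s + 42 from numerator and denominator to get the reduced form.

(32 + 16s - 2s^2 - s^3)/(-4 + 4s)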